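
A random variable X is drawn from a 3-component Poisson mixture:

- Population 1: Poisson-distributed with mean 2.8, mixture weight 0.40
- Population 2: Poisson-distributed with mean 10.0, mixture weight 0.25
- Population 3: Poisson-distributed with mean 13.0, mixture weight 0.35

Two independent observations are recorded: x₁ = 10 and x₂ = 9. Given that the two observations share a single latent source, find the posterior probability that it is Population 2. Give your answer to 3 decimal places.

The responsibility of component k is π_k f_k(x) divided by Σ_j π_j f_j(x).
Since both observations come from the same component, the likelihood for component k is f_k(x₁)·f_k(x₂).
  f_1 = [e^(−2.8)·2.8^10/10! = 0.000496355] × [0.0017727] = 8.79888e-07
  f_2 = [e^(−10.0)·10.0^10/10! = 0.12511] × [0.12511] = 0.0156525
  f_3 = [e^(−13.0)·13.0^10/10! = 0.0858702] × [0.066054] = 0.00567206
Multiply by the mixture weights:
  π_1·f_1 = 0.40 × 8.79888e-07 = 3.51955e-07
  π_2·f_2 = 0.25 × 0.0156525 = 0.00391313
  π_3·f_3 = 0.35 × 0.00567206 = 0.00198522
Marginal: 3.51955e-07 + 0.00391313 + 0.00198522 = 0.0058987
P(Population 2 | x₁,x₂) = 0.00391313 / 0.0058987 ≈ 0.663

0.663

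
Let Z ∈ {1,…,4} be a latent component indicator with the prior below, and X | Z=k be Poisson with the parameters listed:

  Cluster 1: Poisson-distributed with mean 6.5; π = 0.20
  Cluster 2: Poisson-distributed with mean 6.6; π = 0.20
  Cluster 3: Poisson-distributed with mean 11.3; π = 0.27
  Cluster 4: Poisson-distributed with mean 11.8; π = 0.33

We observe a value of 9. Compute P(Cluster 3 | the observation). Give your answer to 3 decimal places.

0.298

P(component k | x) = π_k·f_k(x) / marginal(x), where marginal(x) = Σ_j π_j·f_j(x).
Evaluate each component's likelihood at the observed value:
  L_1 = e^(−6.5)·6.5^9/9! = 0.085811
  L_2 = e^(−6.6)·6.6^9/9! = 0.0890818
  L_3 = e^(−11.3)·11.3^9/9! = 0.102427
  L_4 = e^(−11.8)·11.8^9/9! = 0.0917276
Multiply by the mixture weights:
  π_1·L_1 = 0.20 × 0.085811 = 0.0171622
  π_2·L_2 = 0.20 × 0.0890818 = 0.0178164
  π_3·L_3 = 0.27 × 0.102427 = 0.0276553
  π_4·L_4 = 0.33 × 0.0917276 = 0.0302701
Denominator: 0.0171622 + 0.0178164 + 0.0276553 + 0.0302701 = 0.092904
Responsibility of Cluster 3: 0.0276553 / 0.092904 ≈ 0.298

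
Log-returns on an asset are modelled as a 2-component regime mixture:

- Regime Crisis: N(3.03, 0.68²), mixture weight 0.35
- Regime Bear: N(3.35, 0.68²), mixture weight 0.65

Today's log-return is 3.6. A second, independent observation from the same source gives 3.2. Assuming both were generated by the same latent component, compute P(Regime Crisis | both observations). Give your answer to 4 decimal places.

P(component k | x) = P(Z=k)·f_k(x) / marginal(x), where marginal(x) = Σ_j P(Z=j)·f_j(x).
Since both observations come from the same component, the likelihood for component k is f_k(x₁)·f_k(x₂).
  f_Crisis = [0.412881] × [0.56863] = 0.234776
  f_Bear = [0.548341] × [0.572578] = 0.313968
Unnormalised posteriors:
  P(Z=Crisis)·f_Crisis = 0.35 × 0.234776 = 0.0821718
  P(Z=Bear)·f_Bear = 0.65 × 0.313968 = 0.204079
Evidence: 0.0821718 + 0.204079 = 0.286251
P(Regime Crisis | x₁, x₂) = 0.0821718 / 0.286251 ≈ 0.2871

0.2871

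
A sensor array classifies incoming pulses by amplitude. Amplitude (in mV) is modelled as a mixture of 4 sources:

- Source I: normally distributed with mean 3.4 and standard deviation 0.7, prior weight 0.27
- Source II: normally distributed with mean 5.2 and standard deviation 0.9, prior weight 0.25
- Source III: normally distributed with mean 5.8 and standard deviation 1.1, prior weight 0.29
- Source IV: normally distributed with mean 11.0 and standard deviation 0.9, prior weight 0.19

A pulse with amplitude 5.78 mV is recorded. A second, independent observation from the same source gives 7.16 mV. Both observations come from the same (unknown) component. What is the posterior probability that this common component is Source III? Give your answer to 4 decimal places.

0.8266

P(component k | x) = P(Z=k)·f_k(x) / marginal(x), where marginal(x) = Σ_j P(Z=j)·f_j(x).
Since both observations come from the same component, the likelihood for component k is f_k(x₁)·f_k(x₂).
  f_I = [(1/(0.7·√(2π)))·exp(−(5.78−3.4)²/(2·0.7²)) = 0.569918·exp(-5.78000) = 0.00176031] × [3.09476e-07] = 5.44774e-10
  f_II = [(1/(0.9·√(2π)))·exp(−(5.78−5.2)²/(2·0.9²)) = 0.443269·exp(-0.20765) = 0.360151] × [0.0413809] = 0.0149034
  f_III = [(1/(1.1·√(2π)))·exp(−(5.78−5.8)²/(2·1.1²)) = 0.362675·exp(-0.00017) = 0.362615] × [0.168883] = 0.0612397
  f_IV = [(1/(0.9·√(2π)))·exp(−(5.78−11.0)²/(2·0.9²)) = 0.443269·exp(-16.82000) = 2.19702e-08] × [4.93881e-05] = 1.08507e-12
Weight by the priors:
  P(Z=I)·f_I = 0.27 × 5.44774e-10 = 1.47089e-10
  P(Z=II)·f_II = 0.25 × 0.0149034 = 0.00372584
  P(Z=III)·f_III = 0.29 × 0.0612397 = 0.0177595
  P(Z=IV)·f_IV = 0.19 × 1.08507e-12 = 2.06163e-13
Marginal: 1.47089e-10 + 0.00372584 + 0.0177595 + 2.06163e-13 = 0.0214853
P(Source III | data) ≈ 0.8266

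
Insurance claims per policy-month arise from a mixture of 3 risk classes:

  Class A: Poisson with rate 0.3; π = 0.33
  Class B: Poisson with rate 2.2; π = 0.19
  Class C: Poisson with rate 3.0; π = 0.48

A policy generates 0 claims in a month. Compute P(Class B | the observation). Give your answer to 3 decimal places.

P(component k | x) = π_k·f_k(x) / marginal(x), where marginal(x) = Σ_j π_j·f_j(x).
Evaluate each component's likelihood at the observed value:
  p_A = e^(−0.3)·0.3^0/0! = 0.740818
  p_B = e^(−2.2)·2.2^0/0! = 0.110803
  p_C = e^(−3.0)·3.0^0/0! = 0.0497871
Unnormalised posteriors:
  π_A·p_A = 0.33 × 0.740818 = 0.24447
  π_B·p_B = 0.19 × 0.110803 = 0.0210526
  π_C·p_C = 0.48 × 0.0497871 = 0.0238978
Marginal: 0.24447 + 0.0210526 + 0.0238978 = 0.28942
Responsibility of Class B: 0.0210526 / 0.28942 ≈ 0.073

0.073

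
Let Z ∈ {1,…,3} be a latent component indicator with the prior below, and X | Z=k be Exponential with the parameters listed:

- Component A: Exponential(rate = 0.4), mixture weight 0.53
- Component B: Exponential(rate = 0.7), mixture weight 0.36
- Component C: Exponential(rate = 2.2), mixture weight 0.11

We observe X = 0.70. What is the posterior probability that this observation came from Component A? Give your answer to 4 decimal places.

0.4372

P(component k | x) = π_k·f_k(x) / marginal(x), where marginal(x) = Σ_j π_j·f_j(x).
Evaluate each component's likelihood at the observed value:
  f_A = 0.302313
  f_B = 0.428838
  f_C = 0.471638
Unnormalised posteriors:
  π_A·f_A = 0.53 × 0.302313 = 0.160226
  π_B·f_B = 0.36 × 0.428838 = 0.154382
  π_C·f_C = 0.11 × 0.471638 = 0.0518802
Sum: 0.160226 + 0.154382 + 0.0518802 = 0.366488
So the posterior for Component A is 0.160226 / 0.366488 ≈ 0.4372.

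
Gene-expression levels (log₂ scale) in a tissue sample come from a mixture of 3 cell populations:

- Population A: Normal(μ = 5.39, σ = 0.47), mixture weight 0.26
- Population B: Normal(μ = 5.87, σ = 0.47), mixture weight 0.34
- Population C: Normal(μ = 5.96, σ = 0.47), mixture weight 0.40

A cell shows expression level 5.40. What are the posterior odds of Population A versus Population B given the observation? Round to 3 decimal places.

1.261

The posterior odds equal the prior odds times the likelihood ratio: (P(Z=i)/P(Z=j))·(f_i(x)/f_j(x)).
Normal densities:
  f_A = 0.848621
  f_B = 0.514831
  f_C = 0.417388
0.220642 / 0.175043 ≈ 1.261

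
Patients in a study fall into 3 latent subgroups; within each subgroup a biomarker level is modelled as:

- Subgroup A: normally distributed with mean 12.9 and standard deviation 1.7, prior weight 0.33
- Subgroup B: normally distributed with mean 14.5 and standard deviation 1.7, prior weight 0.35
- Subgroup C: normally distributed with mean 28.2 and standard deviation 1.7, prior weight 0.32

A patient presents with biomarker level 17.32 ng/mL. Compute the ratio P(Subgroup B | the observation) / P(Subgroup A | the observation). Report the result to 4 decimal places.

Only the two components matter; the odds are (w_i f_i(x)) / (w_j f_j(x)).
Evaluate each component's likelihood at the observed value:
  p_A = (1/(1.7·√(2π)))·exp(−(17.32−12.9)²/(2·1.7²)) = 0.234672·exp(-3.38000) = 0.00798998
  p_B = (1/(1.7·√(2π)))·exp(−(17.32−14.5)²/(2·1.7²)) = 0.234672·exp(-1.37585) = 0.0592841
  p_C = (1/(1.7·√(2π)))·exp(−(17.32−28.2)²/(2·1.7²)) = 0.234672·exp(-20.48000) = 2.99302e-10
Posterior odds = (w_B·p_B) / (w_A·p_A) = (0.35·0.0592841) / (0.33·0.00798998) = 0.0207494 / 0.00263669 ≈ 7.8695

7.8695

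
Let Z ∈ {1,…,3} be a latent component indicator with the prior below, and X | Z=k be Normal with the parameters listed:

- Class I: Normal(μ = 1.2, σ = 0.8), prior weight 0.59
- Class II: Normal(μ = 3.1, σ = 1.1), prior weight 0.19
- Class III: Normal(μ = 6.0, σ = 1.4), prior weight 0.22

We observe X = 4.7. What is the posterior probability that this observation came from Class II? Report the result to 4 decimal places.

0.3699

By Bayes' theorem, P(k | x) = P(Z=k) f_k(x) / Σ_j P(Z=j) f_j(x).
Evaluate each component's likelihood at the observed value:
  p_I = (1/(0.8·√(2π)))·exp(−(4.7−1.2)²/(2·0.8²)) = 0.498678·exp(-9.57031) = 3.47925e-05
  p_II = (1/(1.1·√(2π)))·exp(−(4.7−3.1)²/(2·1.1²)) = 0.362675·exp(-1.05785) = 0.125921
  p_III = (1/(1.4·√(2π)))·exp(−(4.7−6.0)²/(2·1.4²)) = 0.284959·exp(-0.43112) = 0.18516
Multiply by the mixture weights:
  P(Z=I)·p_I = 0.59 × 3.47925e-05 = 2.05276e-05
  P(Z=II)·p_II = 0.19 × 0.125921 = 0.023925
  P(Z=III)·p_III = 0.22 × 0.18516 = 0.0407353
Denominator: 2.05276e-05 + 0.023925 + 0.0407353 = 0.0646808
P(Class II | the observation) ≈ 0.3699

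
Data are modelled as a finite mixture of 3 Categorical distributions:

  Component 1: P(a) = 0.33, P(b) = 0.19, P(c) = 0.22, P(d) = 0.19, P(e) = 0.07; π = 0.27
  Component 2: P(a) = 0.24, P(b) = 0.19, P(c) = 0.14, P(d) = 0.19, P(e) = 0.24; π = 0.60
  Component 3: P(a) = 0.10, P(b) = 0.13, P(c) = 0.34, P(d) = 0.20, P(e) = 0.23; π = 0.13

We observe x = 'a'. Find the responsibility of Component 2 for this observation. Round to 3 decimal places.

0.585

P(component k | x) = w_k·f_k(x) / marginal(x), where marginal(x) = Σ_j w_j·f_j(x).
Evaluate each component's likelihood at the observed value:
  p_1 = P(a | comp) = 0.33
  p_2 = P(a | comp) = 0.24
  p_3 = P(a | comp) = 0.10
Unnormalised posteriors:
  w_1·p_1 = 0.27 × 0.33 = 0.0891
  w_2·p_2 = 0.60 × 0.24 = 0.144
  w_3·p_3 = 0.13 × 0.1 = 0.013
Normaliser: 0.0891 + 0.144 + 0.013 = 0.2461
Responsibility of Component 2: 0.144 / 0.2461 ≈ 0.585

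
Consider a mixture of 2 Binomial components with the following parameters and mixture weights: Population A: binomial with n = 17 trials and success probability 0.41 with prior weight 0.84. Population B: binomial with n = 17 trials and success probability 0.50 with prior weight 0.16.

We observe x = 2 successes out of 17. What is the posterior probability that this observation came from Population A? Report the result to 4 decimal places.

The responsibility of component k is π_k f_k(x) divided by Σ_j π_j f_j(x).
Evaluate each component's likelihood at the observed value:
  f_A = 0.00835385
  f_B = 0.0010376
Unnormalised posteriors:
  π_A·f_A = 0.84 × 0.00835385 = 0.00701724
  π_B·f_B = 0.16 × 0.0010376 = 0.000166016
Normaliser: 0.00701724 + 0.000166016 = 0.00718325
P(Population A | x) = 0.00701724 / 0.00718325 ≈ 0.9769

0.9769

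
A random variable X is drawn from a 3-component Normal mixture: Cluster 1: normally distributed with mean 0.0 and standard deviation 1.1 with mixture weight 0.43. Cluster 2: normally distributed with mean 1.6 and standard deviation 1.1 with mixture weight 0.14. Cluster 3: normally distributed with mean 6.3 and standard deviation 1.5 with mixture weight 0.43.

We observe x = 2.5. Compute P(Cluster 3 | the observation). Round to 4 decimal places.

0.0876

The responsibility of component k is π_k f_k(x) divided by Σ_j π_j f_j(x).
Normal densities:
  f_1 = (1/(1.1·√(2π)))·exp(−(2.5−0.0)²/(2·1.1²)) = 0.362675·exp(-2.58264) = 0.0274087
  f_2 = (1/(1.1·√(2π)))·exp(−(2.5−1.6)²/(2·1.1²)) = 0.362675·exp(-0.33471) = 0.25951
  f_3 = (1/(1.5·√(2π)))·exp(−(2.5−6.3)²/(2·1.5²)) = 0.265962·exp(-3.20889) = 0.0107452
Weight by the priors:
  π_1·f_1 = 0.43 × 0.0274087 = 0.0117858
  π_2·f_2 = 0.14 × 0.25951 = 0.0363314
  π_3·f_3 = 0.43 × 0.0107452 = 0.00462045
Denominator: 0.0117858 + 0.0363314 + 0.00462045 = 0.0527376
P(Cluster 3 | data) = 0.00462045 / 0.0527376 ≈ 0.0876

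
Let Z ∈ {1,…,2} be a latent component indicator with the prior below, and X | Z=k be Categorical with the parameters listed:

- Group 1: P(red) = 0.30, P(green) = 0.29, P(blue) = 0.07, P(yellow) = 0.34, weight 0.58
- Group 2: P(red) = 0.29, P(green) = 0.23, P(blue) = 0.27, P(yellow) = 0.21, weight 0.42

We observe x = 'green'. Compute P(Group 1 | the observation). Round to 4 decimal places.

Posterior ∝ prior × likelihood, so P(k | x) ∝ π_k f_k(x); normalise over all components.
Categorical probabilities:
  p_1 = 0.29
  p_2 = 0.23
Prior × likelihood for each component:
  π_1·p_1 = 0.58 × 0.29 = 0.1682
  π_2·p_2 = 0.42 × 0.23 = 0.0966
Denominator: 0.1682 + 0.0966 = 0.2648
So the posterior for Group 1 is 0.1682 / 0.2648 ≈ 0.6352.

0.6352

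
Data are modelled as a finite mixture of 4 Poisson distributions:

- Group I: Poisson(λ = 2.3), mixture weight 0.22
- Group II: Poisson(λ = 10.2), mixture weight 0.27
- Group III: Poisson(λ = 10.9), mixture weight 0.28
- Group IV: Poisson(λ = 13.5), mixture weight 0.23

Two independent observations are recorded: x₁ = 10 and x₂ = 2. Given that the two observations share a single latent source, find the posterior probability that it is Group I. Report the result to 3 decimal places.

0.060

The responsibility of component k is π_k f_k(x) divided by Σ_j π_j f_j(x).
Since both observations come from the same component, the likelihood for component k is f_k(x₁)·f_k(x₂).
  p_I = [e^(−2.3)·2.3^10/10! = 0.000114456] × [0.265185] = 3.03519e-05
  p_II = [e^(−10.2)·10.2^10/10! = 0.124863] × [0.0019336] = 0.000241436
  p_III = [e^(−10.9)·10.9^10/10! = 0.120418] × [0.00109651] = 0.00013204
  p_IV = [e^(−13.5)·13.5^10/10! = 0.0759625] × [0.000124929] = 9.48989e-06
Multiply by the mixture weights:
  π_I·p_I = 0.22 × 3.03519e-05 = 6.67743e-06
  π_II·p_II = 0.27 × 0.000241436 = 6.51877e-05
  π_III·p_III = 0.28 × 0.00013204 = 3.69712e-05
  π_IV·p_IV = 0.23 × 9.48989e-06 = 2.18267e-06
Denominator: 6.67743e-06 + 6.51877e-05 + 3.69712e-05 + 2.18267e-06 = 0.000111019
P(Group I | x) ≈ 0.060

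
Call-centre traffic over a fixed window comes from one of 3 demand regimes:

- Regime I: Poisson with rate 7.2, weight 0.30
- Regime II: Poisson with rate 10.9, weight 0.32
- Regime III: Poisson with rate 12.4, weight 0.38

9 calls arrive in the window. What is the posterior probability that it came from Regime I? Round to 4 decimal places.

0.3297

The responsibility of component k is π_k f_k(x) divided by Σ_j π_j f_j(x).
Evaluate each component's likelihood at the observed value:
  L_I = e^(−7.2)·7.2^9/9! = 0.106982
  L_II = e^(−10.9)·10.9^9/9! = 0.110475
  L_III = e^(−12.4)·12.4^9/9! = 0.0786648
Unnormalised posteriors:
  π_I·L_I = 0.30 × 0.106982 = 0.0320945
  π_II·L_II = 0.32 × 0.110475 = 0.0353521
  π_III·L_III = 0.38 × 0.0786648 = 0.0298926
Evidence: 0.0320945 + 0.0353521 + 0.0298926 = 0.0973392
Responsibility of Regime I: 0.0320945 / 0.0973392 ≈ 0.3297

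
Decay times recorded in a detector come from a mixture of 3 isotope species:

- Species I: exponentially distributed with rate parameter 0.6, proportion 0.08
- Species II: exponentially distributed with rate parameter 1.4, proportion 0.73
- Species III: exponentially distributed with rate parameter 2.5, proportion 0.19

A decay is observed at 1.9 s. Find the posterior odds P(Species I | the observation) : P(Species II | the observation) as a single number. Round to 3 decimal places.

Only the two components matter; the odds are (w_i f_i(x)) / (w_j f_j(x)).
Exponential densities:
  f_I = 0.191891
  f_II = 0.0979275
  f_III = 0.0216292
Posterior odds = (w_I·f_I) / (w_II·f_II) = (0.08·0.191891) / (0.73·0.0979275) = 0.0153513 / 0.0714871 ≈ 0.215

0.215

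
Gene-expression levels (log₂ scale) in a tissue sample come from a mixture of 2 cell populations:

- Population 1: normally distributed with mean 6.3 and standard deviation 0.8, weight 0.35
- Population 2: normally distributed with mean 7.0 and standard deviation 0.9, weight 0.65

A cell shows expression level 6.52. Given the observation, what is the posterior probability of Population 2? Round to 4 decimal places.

0.5979

By Bayes' theorem, P(k | x) = π_k f_k(x) / Σ_j π_j f_j(x).
Normal densities:
  L_1 = 0.480174
  L_2 = 0.384504
Unnormalised posteriors:
  π_1·L_1 = 0.35 × 0.480174 = 0.168061
  π_2·L_2 = 0.65 × 0.384504 = 0.249928
Marginal: 0.168061 + 0.249928 = 0.417989
So the posterior for Population 2 is 0.249928 / 0.417989 ≈ 0.5979.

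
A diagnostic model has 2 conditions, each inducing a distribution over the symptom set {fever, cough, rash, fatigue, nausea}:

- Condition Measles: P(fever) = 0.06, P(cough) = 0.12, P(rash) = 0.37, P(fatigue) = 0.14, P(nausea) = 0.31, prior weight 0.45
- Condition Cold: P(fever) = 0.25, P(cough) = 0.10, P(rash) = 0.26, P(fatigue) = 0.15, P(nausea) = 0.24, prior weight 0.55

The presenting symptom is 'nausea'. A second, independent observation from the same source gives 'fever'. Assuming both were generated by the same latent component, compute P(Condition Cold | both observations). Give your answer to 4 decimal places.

By Bayes' theorem, P(k | x) = P(Z=k) f_k(x) / Σ_j P(Z=j) f_j(x).
Since both observations come from the same component, the likelihood for component k is f_k(x₁)·f_k(x₂).
  p_Measles = [0.31] × [0.06] = 0.0186
  p_Cold = [0.24] × [0.25] = 0.06
Prior × likelihood for each component:
  P(Z=Measles)·p_Measles = 0.45 × 0.0186 = 0.00837
  P(Z=Cold)·p_Cold = 0.55 × 0.06 = 0.033
Normaliser: 0.00837 + 0.033 = 0.04137
P(Condition Cold | x) = 0.033 / 0.04137 ≈ 0.7977

0.7977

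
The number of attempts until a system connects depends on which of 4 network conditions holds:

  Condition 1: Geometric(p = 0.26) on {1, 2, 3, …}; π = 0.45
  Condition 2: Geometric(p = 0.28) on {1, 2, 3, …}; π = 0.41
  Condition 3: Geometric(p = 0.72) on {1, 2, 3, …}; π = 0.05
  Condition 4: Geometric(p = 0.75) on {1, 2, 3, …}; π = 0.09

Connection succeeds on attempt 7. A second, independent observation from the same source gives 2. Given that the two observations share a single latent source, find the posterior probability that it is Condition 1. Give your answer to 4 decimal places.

0.5336

By Bayes' theorem, P(k | x) = π_k f_k(x) / Σ_j π_j f_j(x).
Since both observations come from the same component, the likelihood for component k is f_k(x₁)·f_k(x₂).
  f_1 = [0.26·(1−0.26)^6 = 0.26·0.164206 = 0.0426937] × [0.1924] = 0.00821427
  f_2 = [0.28·(1−0.28)^6 = 0.28·0.139314 = 0.0390079] × [0.2016] = 0.007864
  f_3 = [0.72·(1−0.72)^6 = 0.72·0.00048189 = 0.000346961] × [0.2016] = 6.99473e-05
  f_4 = [0.75·(1−0.75)^6 = 0.75·0.000244141 = 0.000183105] × [0.1875] = 3.43323e-05
Prior × likelihood for each component:
  π_1·f_1 = 0.45 × 0.00821427 = 0.00369642
  π_2·f_2 = 0.41 × 0.007864 = 0.00322424
  π_3·f_3 = 0.05 × 6.99473e-05 = 3.49737e-06
  π_4·f_4 = 0.09 × 3.43323e-05 = 3.0899e-06
Marginal: 0.00369642 + 0.00322424 + 3.49737e-06 + 3.0899e-06 = 0.00692725
P(Condition 1 | data) ≈ 0.5336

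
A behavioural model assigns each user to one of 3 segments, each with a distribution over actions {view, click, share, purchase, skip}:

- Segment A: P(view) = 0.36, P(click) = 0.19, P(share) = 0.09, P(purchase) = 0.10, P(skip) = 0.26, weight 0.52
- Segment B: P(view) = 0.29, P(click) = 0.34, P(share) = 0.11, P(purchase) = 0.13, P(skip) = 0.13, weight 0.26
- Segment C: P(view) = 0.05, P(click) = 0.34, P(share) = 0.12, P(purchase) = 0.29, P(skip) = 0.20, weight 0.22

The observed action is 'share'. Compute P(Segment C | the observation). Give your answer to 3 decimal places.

Posterior ∝ prior × likelihood, so P(k | x) ∝ P(Z=k) f_k(x); normalise over all components.
Evaluate each component's likelihood at the observed value:
  L_A = P(share | comp) = 0.09
  L_B = P(share | comp) = 0.11
  L_C = P(share | comp) = 0.12
Unnormalised posteriors:
  P(Z=A)·L_A = 0.52 × 0.09 = 0.0468
  P(Z=B)·L_B = 0.26 × 0.11 = 0.0286
  P(Z=C)·L_C = 0.22 × 0.12 = 0.0264
Evidence: 0.0468 + 0.0286 + 0.0264 = 0.1018
P(Segment C | data) ≈ 0.259

0.259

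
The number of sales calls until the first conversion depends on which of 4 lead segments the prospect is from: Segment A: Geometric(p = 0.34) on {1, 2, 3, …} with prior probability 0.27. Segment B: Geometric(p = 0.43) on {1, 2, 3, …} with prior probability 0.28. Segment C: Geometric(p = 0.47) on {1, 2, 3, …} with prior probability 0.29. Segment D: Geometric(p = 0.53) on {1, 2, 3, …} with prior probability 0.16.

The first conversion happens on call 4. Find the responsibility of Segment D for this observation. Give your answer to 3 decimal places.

By Bayes' theorem, P(k | x) = w_k f_k(x) / Σ_j w_j f_j(x).
Evaluate each component's likelihood at the observed value:
  p_A = 0.34·(1−0.34)^3 = 0.34·0.287496 = 0.0977486
  p_B = 0.43·(1−0.43)^3 = 0.43·0.185193 = 0.079633
  p_C = 0.47·(1−0.47)^3 = 0.47·0.148877 = 0.0699722
  p_D = 0.53·(1−0.53)^3 = 0.53·0.103823 = 0.0550262
Unnormalised posteriors:
  w_A·p_A = 0.27 × 0.0977486 = 0.0263921
  w_B·p_B = 0.28 × 0.079633 = 0.0222972
  w_C·p_C = 0.29 × 0.0699722 = 0.0202919
  w_D·p_D = 0.16 × 0.0550262 = 0.00880419
Evidence: 0.0263921 + 0.0222972 + 0.0202919 + 0.00880419 = 0.0777855
So the posterior for Segment D is 0.00880419 / 0.0777855 ≈ 0.113.

0.113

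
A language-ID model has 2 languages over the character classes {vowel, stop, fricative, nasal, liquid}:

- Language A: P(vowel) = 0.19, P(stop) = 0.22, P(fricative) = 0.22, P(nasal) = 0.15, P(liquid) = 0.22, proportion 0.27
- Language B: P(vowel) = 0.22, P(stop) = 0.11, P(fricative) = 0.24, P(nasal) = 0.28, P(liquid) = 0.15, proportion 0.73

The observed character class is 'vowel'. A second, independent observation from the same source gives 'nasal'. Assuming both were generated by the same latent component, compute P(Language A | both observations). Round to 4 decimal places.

By Bayes' theorem, P(k | x) = π_k f_k(x) / Σ_j π_j f_j(x).
Since both observations come from the same component, the likelihood for component k is f_k(x₁)·f_k(x₂).
  p_A = [P(vowel | comp) = 0.19] × [0.15] = 0.0285
  p_B = [P(vowel | comp) = 0.22] × [0.28] = 0.0616
Prior × likelihood for each component:
  π_A·p_A = 0.27 × 0.0285 = 0.007695
  π_B·p_B = 0.73 × 0.0616 = 0.044968
Marginal: 0.007695 + 0.044968 = 0.052663
P(Language A | x₁,x₂) = 0.007695 / 0.052663 ≈ 0.1461

0.1461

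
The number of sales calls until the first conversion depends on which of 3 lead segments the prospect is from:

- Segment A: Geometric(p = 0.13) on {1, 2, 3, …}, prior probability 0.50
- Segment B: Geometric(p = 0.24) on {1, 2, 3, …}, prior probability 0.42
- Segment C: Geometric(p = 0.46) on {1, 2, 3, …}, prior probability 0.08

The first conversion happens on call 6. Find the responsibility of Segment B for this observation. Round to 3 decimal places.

0.429

By Bayes' theorem, P(k | x) = π_k f_k(x) / Σ_j π_j f_j(x).
Component likelihoods at x = 6:
  L_A = 0.13·(1−0.13)^5 = 0.13·0.498421 = 0.0647947
  L_B = 0.24·(1−0.24)^5 = 0.24·0.253553 = 0.0608526
  L_C = 0.46·(1−0.46)^5 = 0.46·0.0459165 = 0.0211216
Prior × likelihood for each component:
  π_A·L_A = 0.50 × 0.0647947 = 0.0323974
  π_B·L_B = 0.42 × 0.0608526 = 0.0255581
  π_C·L_C = 0.08 × 0.0211216 = 0.00168973
Normaliser: 0.0323974 + 0.0255581 + 0.00168973 = 0.0596452
P(Segment B | 6) ≈ 0.429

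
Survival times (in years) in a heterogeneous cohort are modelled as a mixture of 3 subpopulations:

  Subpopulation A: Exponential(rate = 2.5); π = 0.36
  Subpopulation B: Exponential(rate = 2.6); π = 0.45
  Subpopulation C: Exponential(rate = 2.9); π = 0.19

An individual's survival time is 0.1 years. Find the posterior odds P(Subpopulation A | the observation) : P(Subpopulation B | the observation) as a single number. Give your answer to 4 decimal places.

Only the two components matter; the odds are (π_i f_i(x)) / (π_j f_j(x)).
Exponential densities:
  L_A = 1.947
  L_B = 2.00473
  L_C = 2.16996
Posterior odds = (π_A·L_A) / (π_B·L_B) = (0.36·1.947) / (0.45·2.00473) = 0.700921 / 0.90213 ≈ 0.7770

0.7770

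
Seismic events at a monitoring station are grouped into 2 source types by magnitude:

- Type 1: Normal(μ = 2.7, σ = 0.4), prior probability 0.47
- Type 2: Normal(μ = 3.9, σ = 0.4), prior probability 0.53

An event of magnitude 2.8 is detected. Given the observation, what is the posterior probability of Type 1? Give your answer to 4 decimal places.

P(component k | x) = P(Z=k)·f_k(x) / marginal(x), where marginal(x) = Σ_j P(Z=j)·f_j(x).
Evaluate each component's likelihood at the observed value:
  L_1 = (1/(0.4·√(2π)))·exp(−(2.8−2.7)²/(2·0.4²)) = 0.997356·exp(-0.03125) = 0.96667
  L_2 = (1/(0.4·√(2π)))·exp(−(2.8−3.9)²/(2·0.4²)) = 0.997356·exp(-3.78125) = 0.0227339
Unnormalised posteriors:
  P(Z=1)·L_1 = 0.47 × 0.96667 = 0.454335
  P(Z=2)·L_2 = 0.53 × 0.0227339 = 0.012049
Sum: 0.454335 + 0.012049 = 0.466384
Responsibility of Type 1: 0.454335 / 0.466384 ≈ 0.9742

0.9742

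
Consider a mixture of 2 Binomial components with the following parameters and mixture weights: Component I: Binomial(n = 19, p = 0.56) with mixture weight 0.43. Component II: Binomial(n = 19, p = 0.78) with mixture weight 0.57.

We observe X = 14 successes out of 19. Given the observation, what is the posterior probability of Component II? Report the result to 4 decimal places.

0.8108

P(component k | x) = π_k·f_k(x) / marginal(x), where marginal(x) = Σ_j π_j·f_j(x).
Binomial probabilities:
  L_I = C(19,14)·0.56^14·0.44^5 = 11628·0.000298286·0.0164916 = 0.0572006
  L_II = C(19,14)·0.78^14·0.22^5 = 11628·0.0308549·0.000515363 = 0.184903
Prior × likelihood for each component:
  π_I·L_I = 0.43 × 0.0572006 = 0.0245963
  π_II·L_II = 0.57 × 0.184903 = 0.105394
Sum: 0.0245963 + 0.105394 = 0.129991
P(Component II | x) = 0.105394 / 0.129991 ≈ 0.8108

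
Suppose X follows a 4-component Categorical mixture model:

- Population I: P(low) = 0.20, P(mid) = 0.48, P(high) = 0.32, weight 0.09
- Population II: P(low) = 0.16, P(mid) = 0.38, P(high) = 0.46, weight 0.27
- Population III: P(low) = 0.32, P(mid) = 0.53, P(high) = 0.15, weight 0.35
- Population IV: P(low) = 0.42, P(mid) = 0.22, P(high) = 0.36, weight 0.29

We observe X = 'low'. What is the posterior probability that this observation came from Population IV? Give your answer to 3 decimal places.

0.413

By Bayes' theorem, P(k | x) = π_k f_k(x) / Σ_j π_j f_j(x).
Component likelihoods at x = 'low':
  L_I = P(low | comp) = 0.20
  L_II = P(low | comp) = 0.16
  L_III = P(low | comp) = 0.32
  L_IV = P(low | comp) = 0.42
Unnormalised posteriors:
  π_I·L_I = 0.09 × 0.2 = 0.018
  π_II·L_II = 0.27 × 0.16 = 0.0432
  π_III·L_III = 0.35 × 0.32 = 0.112
  π_IV·L_IV = 0.29 × 0.42 = 0.1218
Evidence: 0.018 + 0.0432 + 0.112 + 0.1218 = 0.295
P(Population IV | data) = 0.1218 / 0.295 ≈ 0.413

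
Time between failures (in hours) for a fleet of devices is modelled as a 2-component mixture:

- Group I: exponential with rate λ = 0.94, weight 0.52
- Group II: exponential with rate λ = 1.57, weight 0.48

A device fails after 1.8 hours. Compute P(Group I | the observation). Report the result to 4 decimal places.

0.6684

The responsibility of component k is P(Z=k) f_k(x) divided by Σ_j P(Z=j) f_j(x).
Evaluate each component's likelihood at the observed value:
  L_I = 0.94·e^(−0.94·1.8) = 0.94·e^(−1.6920) = 0.173102
  L_II = 1.57·e^(−1.57·1.8) = 1.57·e^(−2.8260) = 0.0930215
Unnormalised posteriors:
  P(Z=I)·L_I = 0.52 × 0.173102 = 0.0900129
  P(Z=II)·L_II = 0.48 × 0.0930215 = 0.0446503
Denominator: 0.0900129 + 0.0446503 = 0.134663
P(Group I | 1.8 hours) ≈ 0.6684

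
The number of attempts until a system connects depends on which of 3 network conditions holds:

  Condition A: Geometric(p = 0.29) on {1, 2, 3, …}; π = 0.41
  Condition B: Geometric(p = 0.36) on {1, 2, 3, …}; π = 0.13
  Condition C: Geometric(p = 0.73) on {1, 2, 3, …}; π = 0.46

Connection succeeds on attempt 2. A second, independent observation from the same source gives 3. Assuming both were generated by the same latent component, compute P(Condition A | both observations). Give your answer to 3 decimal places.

0.572

P(component k | x) = w_k·f_k(x) / marginal(x), where marginal(x) = Σ_j w_j·f_j(x).
Since both observations come from the same component, the likelihood for component k is f_k(x₁)·f_k(x₂).
  L_A = [0.29·(1−0.29)^1 = 0.29·0.71 = 0.2059] × [0.146189] = 0.0301003
  L_B = [0.36·(1−0.36)^1 = 0.36·0.64 = 0.2304] × [0.147456] = 0.0339739
  L_C = [0.73·(1−0.73)^1 = 0.73·0.27 = 0.1971] × [0.053217] = 0.0104891
Unnormalised posteriors:
  w_A·L_A = 0.41 × 0.0301003 = 0.0123411
  w_B·L_B = 0.13 × 0.0339739 = 0.0044166
  w_C·L_C = 0.46 × 0.0104891 = 0.00482497
Sum: 0.0123411 + 0.0044166 + 0.00482497 = 0.0215827
P(Condition A | x) = 0.0123411 / 0.0215827 ≈ 0.572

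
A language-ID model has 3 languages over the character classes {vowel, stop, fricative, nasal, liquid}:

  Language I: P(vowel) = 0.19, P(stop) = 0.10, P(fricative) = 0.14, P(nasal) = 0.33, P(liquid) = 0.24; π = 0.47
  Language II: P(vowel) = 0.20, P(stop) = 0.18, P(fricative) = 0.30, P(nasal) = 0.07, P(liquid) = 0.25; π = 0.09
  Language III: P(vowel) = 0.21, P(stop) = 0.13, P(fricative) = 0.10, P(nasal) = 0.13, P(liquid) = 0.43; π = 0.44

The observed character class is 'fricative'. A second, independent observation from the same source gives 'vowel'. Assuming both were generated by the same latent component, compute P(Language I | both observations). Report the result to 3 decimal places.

Apply Bayes' rule: the posterior for each component is proportional to its prior times its likelihood at x.
Since both observations come from the same component, the likelihood for component k is f_k(x₁)·f_k(x₂).
  L_I = [0.14] × [0.19] = 0.0266
  L_II = [0.3] × [0.2] = 0.06
  L_III = [0.1] × [0.21] = 0.021
Weight by the priors:
  P(Z=I)·L_I = 0.47 × 0.0266 = 0.012502
  P(Z=II)·L_II = 0.09 × 0.06 = 0.0054
  P(Z=III)·L_III = 0.44 × 0.021 = 0.00924
Evidence: 0.012502 + 0.0054 + 0.00924 = 0.027142
So the posterior for Language I is 0.012502 / 0.027142 ≈ 0.461.

0.461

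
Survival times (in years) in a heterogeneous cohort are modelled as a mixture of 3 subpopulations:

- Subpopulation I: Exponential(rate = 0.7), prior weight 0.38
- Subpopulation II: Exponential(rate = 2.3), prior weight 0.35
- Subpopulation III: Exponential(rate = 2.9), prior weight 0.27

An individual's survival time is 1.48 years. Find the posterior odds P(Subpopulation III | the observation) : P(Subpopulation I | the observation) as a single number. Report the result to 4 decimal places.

Posterior odds = (w_i f_i(x)) / (w_j f_j(x)); the normalising sum cancels.
Evaluate each component's likelihood at the observed value:
  f_I = 0.24841
  f_II = 0.0764521
  f_III = 0.0396649
Odds = (0.27/0.38) × (0.0396649/0.24841) = 0.710526 × 0.159675 ≈ 0.1135

0.1135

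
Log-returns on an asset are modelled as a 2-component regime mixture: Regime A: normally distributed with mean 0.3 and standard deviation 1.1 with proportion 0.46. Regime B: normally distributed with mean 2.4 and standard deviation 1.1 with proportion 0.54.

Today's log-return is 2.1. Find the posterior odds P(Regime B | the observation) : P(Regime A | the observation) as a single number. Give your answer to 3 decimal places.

4.315

Only the two components matter; the odds are (π_i f_i(x)) / (π_j f_j(x)).
Normal densities:
  f_A = (1/(1.1·√(2π)))·exp(−(2.1−0.3)²/(2·1.1²)) = 0.362675·exp(-1.33884) = 0.0950748
  f_B = (1/(1.1·√(2π)))·exp(−(2.1−2.4)²/(2·1.1²)) = 0.362675·exp(-0.03719) = 0.349435
0.188695 / 0.0437344 ≈ 4.315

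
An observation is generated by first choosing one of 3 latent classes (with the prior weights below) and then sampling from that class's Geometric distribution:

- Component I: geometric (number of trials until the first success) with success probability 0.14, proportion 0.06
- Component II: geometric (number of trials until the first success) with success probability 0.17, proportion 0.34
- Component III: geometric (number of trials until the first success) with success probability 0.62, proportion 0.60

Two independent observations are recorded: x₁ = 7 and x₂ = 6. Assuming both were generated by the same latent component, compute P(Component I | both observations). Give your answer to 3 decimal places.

0.150

By Bayes' theorem, P(k | x) = P(Z=k) f_k(x) / Σ_j P(Z=j) f_j(x).
Since both observations come from the same component, the likelihood for component k is f_k(x₁)·f_k(x₂).
  p_I = [0.0566394] × [0.0658598] = 0.00373026
  p_II = [0.0555799] × [0.0669637] = 0.00372183
  p_III = [0.00186678] × [0.00491258] = 9.17071e-06
Prior × likelihood for each component:
  P(Z=I)·p_I = 0.06 × 0.00373026 = 0.000223816
  P(Z=II)·p_II = 0.34 × 0.00372183 = 0.00126542
  P(Z=III)·p_III = 0.60 × 9.17071e-06 = 5.50243e-06
Marginal: 0.000223816 + 0.00126542 + 5.50243e-06 = 0.00149474
Responsibility of Component I: 0.000223816 / 0.00149474 ≈ 0.150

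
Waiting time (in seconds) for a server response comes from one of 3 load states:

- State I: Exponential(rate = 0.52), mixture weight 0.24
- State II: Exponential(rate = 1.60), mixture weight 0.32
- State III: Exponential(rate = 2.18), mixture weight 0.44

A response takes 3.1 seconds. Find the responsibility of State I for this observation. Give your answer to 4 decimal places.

0.8411

Posterior ∝ prior × likelihood, so P(k | x) ∝ π_k f_k(x); normalise over all components.
Component likelihoods at x = 3.1 seconds:
  p_I = 0.52·e^(−0.52·3.1) = 0.52·e^(−1.6120) = 0.103734
  p_II = 1.60·e^(−1.60·3.1) = 1.60·e^(−4.9600) = 0.0112207
  p_III = 2.18·e^(−2.18·3.1) = 2.18·e^(−6.7580) = 0.00253218
Weight by the priors:
  π_I·p_I = 0.24 × 0.103734 = 0.0248961
  π_II·p_II = 0.32 × 0.0112207 = 0.00359062
  π_III·p_III = 0.44 × 0.00253218 = 0.00111416
Evidence: 0.0248961 + 0.00359062 + 0.00111416 = 0.0296009
Responsibility of State I: 0.0248961 / 0.0296009 ≈ 0.8411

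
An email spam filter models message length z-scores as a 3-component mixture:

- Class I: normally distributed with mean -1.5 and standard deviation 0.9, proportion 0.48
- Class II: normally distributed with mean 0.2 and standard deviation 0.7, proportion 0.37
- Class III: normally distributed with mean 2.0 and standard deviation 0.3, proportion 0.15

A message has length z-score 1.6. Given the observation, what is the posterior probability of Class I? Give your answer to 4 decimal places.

0.0051

Posterior ∝ prior × likelihood, so P(k | x) ∝ w_k f_k(x); normalise over all components.
Evaluate each component's likelihood at the observed value:
  p_I = 0.00117595
  p_II = 0.07713
  p_III = 0.5467
Weight by the priors:
  w_I·p_I = 0.48 × 0.00117595 = 0.000564457
  w_II·p_II = 0.37 × 0.07713 = 0.0285381
  w_III·p_III = 0.15 × 0.5467 = 0.082005
Evidence: 0.000564457 + 0.0285381 + 0.082005 = 0.111108
P(Class I | x) = 0.000564457 / 0.111108 ≈ 0.0051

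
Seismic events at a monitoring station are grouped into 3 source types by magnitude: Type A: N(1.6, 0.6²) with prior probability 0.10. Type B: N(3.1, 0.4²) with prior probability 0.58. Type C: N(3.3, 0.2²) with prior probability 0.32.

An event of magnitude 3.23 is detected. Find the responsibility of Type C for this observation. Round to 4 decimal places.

By Bayes' theorem, P(k | x) = P(Z=k) f_k(x) / Σ_j P(Z=j) f_j(x).
Component likelihoods at x = 3.23:
  p_A = 0.0166017
  p_B = 0.94605
  p_C = 1.8762
Multiply by the mixture weights:
  P(Z=A)·p_A = 0.10 × 0.0166017 = 0.00166017
  P(Z=B)·p_B = 0.58 × 0.94605 = 0.548709
  P(Z=C)·p_C = 0.32 × 1.8762 = 0.600385
Evidence: 0.00166017 + 0.548709 + 0.600385 = 1.15075
P(Type C | the observation) ≈ 0.5217

0.5217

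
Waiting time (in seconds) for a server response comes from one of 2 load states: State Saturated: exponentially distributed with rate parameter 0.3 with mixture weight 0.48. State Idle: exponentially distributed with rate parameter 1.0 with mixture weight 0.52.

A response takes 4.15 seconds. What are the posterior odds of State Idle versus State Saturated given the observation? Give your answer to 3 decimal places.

0.198

Posterior odds = (π_i f_i(x)) / (π_j f_j(x)); the normalising sum cancels.
Evaluate each component's likelihood at the observed value:
  f_Saturated = 0.3·e^(−0.3·4.15) = 0.3·e^(−1.2450) = 0.0863823
  f_Idle = 1.0·e^(−1.0·4.15) = 1.0·e^(−4.1500) = 0.0157644
Posterior odds = (π_Idle·f_Idle) / (π_Saturated·f_Saturated) = (0.52·0.0157644) / (0.48·0.0863823) = 0.0081975 / 0.0414635 ≈ 0.198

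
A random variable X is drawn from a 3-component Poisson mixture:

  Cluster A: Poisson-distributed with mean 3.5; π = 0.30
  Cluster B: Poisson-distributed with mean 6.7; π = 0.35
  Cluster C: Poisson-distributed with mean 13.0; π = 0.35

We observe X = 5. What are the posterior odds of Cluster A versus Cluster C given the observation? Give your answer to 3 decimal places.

16.198

Only the two components matter; the odds are (w_i f_i(x)) / (w_j f_j(x)).
Component likelihoods at x = 5:
  p_A = e^(−3.5)·3.5^5/5! = 0.132169
  p_B = e^(−6.7)·6.7^5/5! = 0.13849
  p_C = e^(−13.0)·13.0^5/5! = 0.0069937
Posterior odds = (w_A·p_A) / (w_C·p_C) = (0.30·0.132169) / (0.35·0.0069937) = 0.0396506 / 0.0024478 ≈ 16.198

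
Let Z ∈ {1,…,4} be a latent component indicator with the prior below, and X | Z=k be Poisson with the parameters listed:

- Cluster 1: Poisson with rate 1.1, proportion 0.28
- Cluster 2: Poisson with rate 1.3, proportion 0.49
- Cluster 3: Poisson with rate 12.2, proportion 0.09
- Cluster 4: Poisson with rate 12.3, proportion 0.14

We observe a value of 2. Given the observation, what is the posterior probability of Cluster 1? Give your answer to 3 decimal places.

0.333

P(component k | x) = w_k·f_k(x) / marginal(x), where marginal(x) = Σ_j w_j·f_j(x).
Evaluate each component's likelihood at the observed value:
  f_1 = 0.201387
  f_2 = 0.230289
  f_3 = 0.000374367
  f_4 = 0.000344317
Weight by the priors:
  w_1·f_1 = 0.28 × 0.201387 = 0.0563884
  w_2·f_2 = 0.49 × 0.230289 = 0.112842
  w_3·f_3 = 0.09 × 0.000374367 = 3.3693e-05
  w_4·f_4 = 0.14 × 0.000344317 = 4.82043e-05
Marginal: 0.0563884 + 0.112842 + 3.3693e-05 + 4.82043e-05 = 0.169312
P(Cluster 1 | x) ≈ 0.333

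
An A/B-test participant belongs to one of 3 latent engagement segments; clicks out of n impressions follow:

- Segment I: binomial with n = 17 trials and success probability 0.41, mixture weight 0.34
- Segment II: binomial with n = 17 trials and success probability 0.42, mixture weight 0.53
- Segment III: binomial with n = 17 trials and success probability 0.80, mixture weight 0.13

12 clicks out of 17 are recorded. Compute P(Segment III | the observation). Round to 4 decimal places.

P(component k | x) = π_k·f_k(x) / marginal(x), where marginal(x) = Σ_j π_j·f_j(x).
Binomial probabilities:
  f_I = 0.00998198
  f_II = 0.0122372
  f_III = 0.136076
Prior × likelihood for each component:
  π_I·f_I = 0.34 × 0.00998198 = 0.00339387
  π_II·f_II = 0.53 × 0.0122372 = 0.00648571
  π_III·f_III = 0.13 × 0.136076 = 0.0176898
Sum: 0.00339387 + 0.00648571 + 0.0176898 = 0.0275694
Responsibility of Segment III: 0.0176898 / 0.0275694 ≈ 0.6416

0.6416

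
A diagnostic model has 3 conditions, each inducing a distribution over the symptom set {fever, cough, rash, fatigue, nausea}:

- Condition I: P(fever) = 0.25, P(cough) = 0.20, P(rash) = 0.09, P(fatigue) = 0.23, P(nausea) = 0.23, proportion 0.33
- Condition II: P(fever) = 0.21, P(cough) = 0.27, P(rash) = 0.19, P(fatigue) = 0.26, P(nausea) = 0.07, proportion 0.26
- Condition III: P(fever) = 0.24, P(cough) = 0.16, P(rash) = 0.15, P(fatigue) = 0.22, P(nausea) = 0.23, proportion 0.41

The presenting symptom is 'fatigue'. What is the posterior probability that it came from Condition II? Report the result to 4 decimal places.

0.2893

The responsibility of component k is P(Z=k) f_k(x) divided by Σ_j P(Z=j) f_j(x).
Component likelihoods at x = 'fatigue':
  f_I = P(fatigue | comp) = 0.23
  f_II = P(fatigue | comp) = 0.26
  f_III = P(fatigue | comp) = 0.22
Weight by the priors:
  P(Z=I)·f_I = 0.33 × 0.23 = 0.0759
  P(Z=II)·f_II = 0.26 × 0.26 = 0.0676
  P(Z=III)·f_III = 0.41 × 0.22 = 0.0902
Evidence: 0.0759 + 0.0676 + 0.0902 = 0.2337
P(Condition II | x) ≈ 0.2893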